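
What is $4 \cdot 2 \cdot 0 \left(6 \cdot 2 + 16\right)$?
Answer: $0$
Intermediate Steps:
$4 \cdot 2 \cdot 0 \left(6 \cdot 2 + 16\right) = 8 \cdot 0 \left(12 + 16\right) = 0 \cdot 28 = 0$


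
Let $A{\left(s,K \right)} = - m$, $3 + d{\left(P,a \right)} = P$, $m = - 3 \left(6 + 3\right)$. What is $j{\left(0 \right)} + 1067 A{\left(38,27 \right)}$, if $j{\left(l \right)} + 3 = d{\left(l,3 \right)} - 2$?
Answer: $28801$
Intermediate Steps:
$m = -27$ ($m = \left(-3\right) 9 = -27$)
$d{\left(P,a \right)} = -3 + P$
$A{\left(s,K \right)} = 27$ ($A{\left(s,K \right)} = \left(-1\right) \left(-27\right) = 27$)
$j{\left(l \right)} = -8 + l$ ($j{\left(l \right)} = -3 + \left(\left(-3 + l\right) - 2\right) = -3 + \left(-5 + l\right) = -8 + l$)
$j{\left(0 \right)} + 1067 A{\left(38,27 \right)} = \left(-8 + 0\right) + 1067 \cdot 27 = -8 + 28809 = 28801$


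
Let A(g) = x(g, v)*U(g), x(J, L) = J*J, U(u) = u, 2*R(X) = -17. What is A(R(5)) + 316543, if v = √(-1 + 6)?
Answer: 2527431/8 ≈ 3.1593e+5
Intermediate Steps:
R(X) = -17/2 (R(X) = (½)*(-17) = -17/2)
v = √5 ≈ 2.2361
x(J, L) = J²
A(g) = g³ (A(g) = g²*g = g³)
A(R(5)) + 316543 = (-17/2)³ + 316543 = -4913/8 + 316543 = 2527431/8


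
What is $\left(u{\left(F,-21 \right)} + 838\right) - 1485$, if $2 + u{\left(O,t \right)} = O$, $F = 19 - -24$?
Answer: $-606$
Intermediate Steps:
$F = 43$ ($F = 19 + 24 = 43$)
$u{\left(O,t \right)} = -2 + O$
$\left(u{\left(F,-21 \right)} + 838\right) - 1485 = \left(\left(-2 + 43\right) + 838\right) - 1485 = \left(41 + 838\right) - 1485 = 879 - 1485 = -606$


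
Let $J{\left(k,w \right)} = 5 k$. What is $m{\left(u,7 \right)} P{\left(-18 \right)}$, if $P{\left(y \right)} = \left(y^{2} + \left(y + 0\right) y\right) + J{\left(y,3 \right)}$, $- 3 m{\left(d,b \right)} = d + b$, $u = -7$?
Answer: $0$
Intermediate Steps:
$m{\left(d,b \right)} = - \frac{b}{3} - \frac{d}{3}$ ($m{\left(d,b \right)} = - \frac{d + b}{3} = - \frac{b + d}{3} = - \frac{b}{3} - \frac{d}{3}$)
$P{\left(y \right)} = 2 y^{2} + 5 y$ ($P{\left(y \right)} = \left(y^{2} + \left(y + 0\right) y\right) + 5 y = \left(y^{2} + y y\right) + 5 y = \left(y^{2} + y^{2}\right) + 5 y = 2 y^{2} + 5 y$)
$m{\left(u,7 \right)} P{\left(-18 \right)} = \left(\left(- \frac{1}{3}\right) 7 - - \frac{7}{3}\right) \left(- 18 \left(5 + 2 \left(-18\right)\right)\right) = \left(- \frac{7}{3} + \frac{7}{3}\right) \left(- 18 \left(5 - 36\right)\right) = 0 \left(\left(-18\right) \left(-31\right)\right) = 0 \cdot 558 = 0$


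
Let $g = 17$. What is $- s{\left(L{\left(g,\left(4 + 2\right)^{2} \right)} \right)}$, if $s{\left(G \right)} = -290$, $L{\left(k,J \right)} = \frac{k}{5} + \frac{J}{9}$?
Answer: $290$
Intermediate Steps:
$L{\left(k,J \right)} = \frac{k}{5} + \frac{J}{9}$ ($L{\left(k,J \right)} = k \frac{1}{5} + J \frac{1}{9} = \frac{k}{5} + \frac{J}{9}$)
$- s{\left(L{\left(g,\left(4 + 2\right)^{2} \right)} \right)} = \left(-1\right) \left(-290\right) = 290$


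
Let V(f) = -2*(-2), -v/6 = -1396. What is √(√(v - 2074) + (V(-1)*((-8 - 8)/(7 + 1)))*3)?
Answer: √(-24 + √6302) ≈ 7.4421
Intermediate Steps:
v = 8376 (v = -6*(-1396) = 8376)
V(f) = 4
√(√(v - 2074) + (V(-1)*((-8 - 8)/(7 + 1)))*3) = √(√(8376 - 2074) + (4*((-8 - 8)/(7 + 1)))*3) = √(√6302 + (4*(-16/8))*3) = √(√6302 + (4*(-16*⅛))*3) = √(√6302 + (4*(-2))*3) = √(√6302 - 8*3) = √(√6302 - 24) = √(-24 + √6302)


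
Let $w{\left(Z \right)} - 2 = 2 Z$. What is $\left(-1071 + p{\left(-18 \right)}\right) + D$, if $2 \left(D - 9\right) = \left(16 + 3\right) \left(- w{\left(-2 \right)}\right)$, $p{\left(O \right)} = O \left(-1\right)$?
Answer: $-1025$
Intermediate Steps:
$w{\left(Z \right)} = 2 + 2 Z$
$p{\left(O \right)} = - O$
$D = 28$ ($D = 9 + \frac{\left(16 + 3\right) \left(- (2 + 2 \left(-2\right))\right)}{2} = 9 + \frac{19 \left(- (2 - 4)\right)}{2} = 9 + \frac{19 \left(\left(-1\right) \left(-2\right)\right)}{2} = 9 + \frac{19 \cdot 2}{2} = 9 + \frac{1}{2} \cdot 38 = 9 + 19 = 28$)
$\left(-1071 + p{\left(-18 \right)}\right) + D = \left(-1071 - -18\right) + 28 = \left(-1071 + 18\right) + 28 = -1053 + 28 = -1025$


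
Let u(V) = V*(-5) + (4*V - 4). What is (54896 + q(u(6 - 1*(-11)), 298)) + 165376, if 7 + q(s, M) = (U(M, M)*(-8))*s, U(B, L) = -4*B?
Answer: 20009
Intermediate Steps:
u(V) = -4 - V (u(V) = -5*V + (-4 + 4*V) = -4 - V)
q(s, M) = -7 + 32*M*s (q(s, M) = -7 + (-4*M*(-8))*s = -7 + (32*M)*s = -7 + 32*M*s)
(54896 + q(u(6 - 1*(-11)), 298)) + 165376 = (54896 + (-7 + 32*298*(-4 - (6 - 1*(-11))))) + 165376 = (54896 + (-7 + 32*298*(-4 - (6 + 11)))) + 165376 = (54896 + (-7 + 32*298*(-4 - 1*17))) + 165376 = (54896 + (-7 + 32*298*(-4 - 17))) + 165376 = (54896 + (-7 + 32*298*(-21))) + 165376 = (54896 + (-7 - 200256)) + 165376 = (54896 - 200263) + 165376 = -145367 + 165376 = 20009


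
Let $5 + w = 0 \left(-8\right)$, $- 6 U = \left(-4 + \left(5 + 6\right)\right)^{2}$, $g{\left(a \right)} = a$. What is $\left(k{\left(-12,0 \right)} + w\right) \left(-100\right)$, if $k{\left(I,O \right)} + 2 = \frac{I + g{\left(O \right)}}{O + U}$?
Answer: $\frac{27100}{49} \approx 553.06$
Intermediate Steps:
$U = - \frac{49}{6}$ ($U = - \frac{\left(-4 + \left(5 + 6\right)\right)^{2}}{6} = - \frac{\left(-4 + 11\right)^{2}}{6} = - \frac{7^{2}}{6} = \left(- \frac{1}{6}\right) 49 = - \frac{49}{6} \approx -8.1667$)
$k{\left(I,O \right)} = -2 + \frac{I + O}{- \frac{49}{6} + O}$ ($k{\left(I,O \right)} = -2 + \frac{I + O}{O - \frac{49}{6}} = -2 + \frac{I + O}{- \frac{49}{6} + O}$)
$w = -5$ ($w = -5 + 0 \left(-8\right) = -5 + 0 = -5$)
$\left(k{\left(-12,0 \right)} + w\right) \left(-100\right) = \left(\frac{2 \left(49 - 0 + 3 \left(-12\right)\right)}{-49 + 6 \cdot 0} - 5\right) \left(-100\right) = \left(\frac{2 \left(49 + 0 - 36\right)}{-49 + 0} - 5\right) \left(-100\right) = \left(2 \frac{1}{-49} \cdot 13 - 5\right) \left(-100\right) = \left(2 \left(- \frac{1}{49}\right) 13 - 5\right) \left(-100\right) = \left(- \frac{26}{49} - 5\right) \left(-100\right) = \left(- \frac{271}{49}\right) \left(-100\right) = \frac{27100}{49}$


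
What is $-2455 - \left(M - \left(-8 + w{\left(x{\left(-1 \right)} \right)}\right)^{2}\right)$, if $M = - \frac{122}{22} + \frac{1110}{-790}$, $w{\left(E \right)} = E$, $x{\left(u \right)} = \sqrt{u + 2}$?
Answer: $- \frac{2084774}{869} \approx -2399.1$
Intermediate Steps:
$x{\left(u \right)} = \sqrt{2 + u}$
$M = - \frac{6040}{869}$ ($M = \left(-122\right) \frac{1}{22} + 1110 \left(- \frac{1}{790}\right) = - \frac{61}{11} - \frac{111}{79} = - \frac{6040}{869} \approx -6.9505$)
$-2455 - \left(M - \left(-8 + w{\left(x{\left(-1 \right)} \right)}\right)^{2}\right) = -2455 - \left(- \frac{6040}{869} - \left(-8 + \sqrt{2 - 1}\right)^{2}\right) = -2455 - \left(- \frac{6040}{869} - \left(-8 + \sqrt{1}\right)^{2}\right) = -2455 - \left(- \frac{6040}{869} - \left(-8 + 1\right)^{2}\right) = -2455 - \left(- \frac{6040}{869} - \left(-7\right)^{2}\right) = -2455 - \left(- \frac{6040}{869} - 49\right) = -2455 - - \frac{48621}{869} = -2455 + \frac{48621}{869} = - \frac{2084774}{869}$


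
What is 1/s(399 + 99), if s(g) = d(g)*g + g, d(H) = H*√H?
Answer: -1/61505983518 + √498/123505991 ≈ 1.8067e-7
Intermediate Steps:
d(H) = H^(3/2)
s(g) = g + g^(5/2) (s(g) = g^(3/2)*g + g = g^(5/2) + g = g + g^(5/2))
1/s(399 + 99) = 1/((399 + 99) + (399 + 99)^(5/2)) = 1/(498 + 498^(5/2)) = 1/(498 + 248004*√498)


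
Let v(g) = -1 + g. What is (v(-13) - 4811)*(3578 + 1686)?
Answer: -25398800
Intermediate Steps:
(v(-13) - 4811)*(3578 + 1686) = ((-1 - 13) - 4811)*(3578 + 1686) = (-14 - 4811)*5264 = -4825*5264 = -25398800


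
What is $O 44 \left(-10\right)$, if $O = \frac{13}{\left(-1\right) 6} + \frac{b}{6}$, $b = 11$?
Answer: $\frac{440}{3} \approx 146.67$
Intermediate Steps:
$O = - \frac{1}{3}$ ($O = \frac{13}{\left(-1\right) 6} + \frac{11}{6} = \frac{13}{-6} + 11 \cdot \frac{1}{6} = 13 \left(- \frac{1}{6}\right) + \frac{11}{6} = - \frac{13}{6} + \frac{11}{6} = - \frac{1}{3} \approx -0.33333$)
$O 44 \left(-10\right) = \left(- \frac{1}{3}\right) 44 \left(-10\right) = \left(- \frac{44}{3}\right) \left(-10\right) = \frac{440}{3}$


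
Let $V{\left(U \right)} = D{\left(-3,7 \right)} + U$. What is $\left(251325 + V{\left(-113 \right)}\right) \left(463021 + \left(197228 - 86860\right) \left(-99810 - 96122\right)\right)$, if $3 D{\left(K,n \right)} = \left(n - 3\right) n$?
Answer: $- \frac{16297350888325120}{3} \approx -5.4324 \cdot 10^{15}$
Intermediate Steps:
$D{\left(K,n \right)} = \frac{n \left(-3 + n\right)}{3}$ ($D{\left(K,n \right)} = \frac{\left(n - 3\right) n}{3} = \frac{\left(-3 + n\right) n}{3} = \frac{n \left(-3 + n\right)}{3}$)
$V{\left(U \right)} = \frac{28}{3} + U$ ($V{\left(U \right)} = \frac{1}{3} \cdot 7 \left(-3 + 7\right) + U = \frac{1}{3} \cdot 7 \cdot 4 + U = \frac{28}{3} + U$)
$\left(251325 + V{\left(-113 \right)}\right) \left(463021 + \left(197228 - 86860\right) \left(-99810 - 96122\right)\right) = \left(251325 + \left(\frac{28}{3} - 113\right)\right) \left(463021 + \left(197228 - 86860\right) \left(-99810 - 96122\right)\right) = \left(251325 - \frac{311}{3}\right) \left(463021 + 110368 \left(-195932\right)\right) = \frac{753664 \left(463021 - 21624622976\right)}{3} = \frac{753664}{3} \left(-21624159955\right) = - \frac{16297350888325120}{3}$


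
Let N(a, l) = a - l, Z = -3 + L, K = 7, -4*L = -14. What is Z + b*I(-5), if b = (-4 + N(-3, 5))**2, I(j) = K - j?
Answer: 3457/2 ≈ 1728.5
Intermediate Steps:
L = 7/2 (L = -1/4*(-14) = 7/2 ≈ 3.5000)
I(j) = 7 - j
Z = 1/2 (Z = -3 + 7/2 = 1/2 ≈ 0.50000)
b = 144 (b = (-4 + (-3 - 1*5))**2 = (-4 + (-3 - 5))**2 = (-4 - 8)**2 = (-12)**2 = 144)
Z + b*I(-5) = 1/2 + 144*(7 - 1*(-5)) = 1/2 + 144*(7 + 5) = 1/2 + 144*12 = 1/2 + 1728 = 3457/2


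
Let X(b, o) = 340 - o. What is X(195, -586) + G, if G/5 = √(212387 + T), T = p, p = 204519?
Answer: 926 + 5*√416906 ≈ 4154.4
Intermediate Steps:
T = 204519
G = 5*√416906 (G = 5*√(212387 + 204519) = 5*√416906 ≈ 3228.4)
X(195, -586) + G = (340 - 1*(-586)) + 5*√416906 = (340 + 586) + 5*√416906 = 926 + 5*√416906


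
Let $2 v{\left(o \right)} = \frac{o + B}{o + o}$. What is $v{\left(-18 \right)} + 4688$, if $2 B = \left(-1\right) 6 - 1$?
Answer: $\frac{675115}{144} \approx 4688.3$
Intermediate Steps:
$B = - \frac{7}{2}$ ($B = \frac{\left(-1\right) 6 - 1}{2} = \frac{-6 - 1}{2} = \frac{1}{2} \left(-7\right) = - \frac{7}{2} \approx -3.5$)
$v{\left(o \right)} = \frac{- \frac{7}{2} + o}{4 o}$ ($v{\left(o \right)} = \frac{\left(o - \frac{7}{2}\right) \frac{1}{o + o}}{2} = \frac{\left(- \frac{7}{2} + o\right) \frac{1}{2 o}}{2} = \frac{\frac{1}{2} \frac{1}{o} \left(- \frac{7}{2} + o\right)}{2} = \frac{- \frac{7}{2} + o}{4 o}$)
$v{\left(-18 \right)} + 4688 = \frac{-7 + 2 \left(-18\right)}{8 \left(-18\right)} + 4688 = \frac{1}{8} \left(- \frac{1}{18}\right) \left(-7 - 36\right) + 4688 = \frac{1}{8} \left(- \frac{1}{18}\right) \left(-43\right) + 4688 = \frac{43}{144} + 4688 = \frac{675115}{144}$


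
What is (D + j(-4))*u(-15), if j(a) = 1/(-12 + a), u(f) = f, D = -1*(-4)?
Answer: -945/16 ≈ -59.063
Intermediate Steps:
D = 4
(D + j(-4))*u(-15) = (4 + 1/(-12 - 4))*(-15) = (4 + 1/(-16))*(-15) = (4 - 1/16)*(-15) = (63/16)*(-15) = -945/16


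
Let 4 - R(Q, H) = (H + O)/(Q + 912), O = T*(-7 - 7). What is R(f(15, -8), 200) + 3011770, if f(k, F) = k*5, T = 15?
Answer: 2972620948/987 ≈ 3.0118e+6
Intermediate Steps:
O = -210 (O = 15*(-7 - 7) = 15*(-14) = -210)
f(k, F) = 5*k
R(Q, H) = 4 - (-210 + H)/(912 + Q) (R(Q, H) = 4 - (H - 210)/(Q + 912) = 4 - (-210 + H)/(912 + Q))
R(f(15, -8), 200) + 3011770 = (3858 - 1*200 + 4*(5*15))/(912 + 5*15) + 3011770 = (3858 - 200 + 4*75)/(912 + 75) + 3011770 = (3858 - 200 + 300)/987 + 3011770 = (1/987)*3958 + 3011770 = 3958/987 + 3011770 = 2972620948/987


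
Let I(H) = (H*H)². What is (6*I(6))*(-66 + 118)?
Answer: 404352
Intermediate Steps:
I(H) = H⁴ (I(H) = (H²)² = H⁴)
(6*I(6))*(-66 + 118) = (6*6⁴)*(-66 + 118) = (6*1296)*52 = 7776*52 = 404352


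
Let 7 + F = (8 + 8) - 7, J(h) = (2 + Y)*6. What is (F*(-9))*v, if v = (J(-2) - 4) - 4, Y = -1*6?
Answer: 576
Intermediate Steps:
Y = -6
J(h) = -24 (J(h) = (2 - 6)*6 = -4*6 = -24)
F = 2 (F = -7 + ((8 + 8) - 7) = -7 + (16 - 7) = -7 + 9 = 2)
v = -32 (v = (-24 - 4) - 4 = -28 - 4 = -32)
(F*(-9))*v = (2*(-9))*(-32) = -18*(-32) = 576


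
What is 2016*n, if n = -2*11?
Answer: -44352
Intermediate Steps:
n = -22
2016*n = 2016*(-22) = -44352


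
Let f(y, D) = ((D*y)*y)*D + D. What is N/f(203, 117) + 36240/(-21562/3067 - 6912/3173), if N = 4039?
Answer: -19894632708956330725/5055291438090894 ≈ -3935.4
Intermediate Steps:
f(y, D) = D + D²*y² (f(y, D) = (D*y²)*D + D = D²*y² + D = D + D²*y²)
N/f(203, 117) + 36240/(-21562/3067 - 6912/3173) = 4039/((117*(1 + 117*203²))) + 36240/(-21562/3067 - 6912/3173) = 4039/((117*(1 + 117*41209))) + 36240/(-21562*1/3067 - 6912*1/3173) = 4039/((117*(1 + 4821453))) + 36240/(-21562/3067 - 6912/3173) = 4039/((117*4821454)) + 36240/(-89615330/9731591) = 4039/564110118 + 36240*(-9731591/89615330) = 4039*(1/564110118) - 35267285784/8961533 = 4039/564110118 - 35267285784/8961533 = -19894632708956330725/5055291438090894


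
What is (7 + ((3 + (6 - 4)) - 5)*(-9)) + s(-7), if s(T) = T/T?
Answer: 8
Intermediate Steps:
s(T) = 1
(7 + ((3 + (6 - 4)) - 5)*(-9)) + s(-7) = (7 + ((3 + (6 - 4)) - 5)*(-9)) + 1 = (7 + ((3 + 2) - 5)*(-9)) + 1 = (7 + (5 - 5)*(-9)) + 1 = (7 + 0*(-9)) + 1 = (7 + 0) + 1 = 7 + 1 = 8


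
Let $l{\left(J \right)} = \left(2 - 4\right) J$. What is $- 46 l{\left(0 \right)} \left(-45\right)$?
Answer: $0$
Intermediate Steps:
$l{\left(J \right)} = - 2 J$
$- 46 l{\left(0 \right)} \left(-45\right) = - 46 \left(\left(-2\right) 0\right) \left(-45\right) = \left(-46\right) 0 \left(-45\right) = 0 \left(-45\right) = 0$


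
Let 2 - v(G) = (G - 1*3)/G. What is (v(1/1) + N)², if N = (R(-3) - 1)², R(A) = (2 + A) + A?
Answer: 841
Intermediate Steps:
R(A) = 2 + 2*A
N = 25 (N = ((2 + 2*(-3)) - 1)² = ((2 - 6) - 1)² = (-4 - 1)² = (-5)² = 25)
v(G) = 2 - (-3 + G)/G (v(G) = 2 - (G - 1*3)/G = 2 - (G - 3)/G = 2 - (-3 + G)/G)
(v(1/1) + N)² = ((3 + 1/1)/(1/1) + 25)² = ((3 + 1)/1 + 25)² = (1*4 + 25)² = (4 + 25)² = 29² = 841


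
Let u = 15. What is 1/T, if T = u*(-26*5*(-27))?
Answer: 1/52650 ≈ 1.8993e-5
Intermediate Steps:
T = 52650 (T = 15*(-26*5*(-27)) = 15*(-130*(-27)) = 15*3510 = 52650)
1/T = 1/52650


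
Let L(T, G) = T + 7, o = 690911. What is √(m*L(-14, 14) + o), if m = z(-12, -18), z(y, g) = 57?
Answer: 4*√43157 ≈ 830.97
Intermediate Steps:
m = 57
L(T, G) = 7 + T
√(m*L(-14, 14) + o) = √(57*(7 - 14) + 690911) = √(57*(-7) + 690911) = √(-399 + 690911) = √690512 = 4*√43157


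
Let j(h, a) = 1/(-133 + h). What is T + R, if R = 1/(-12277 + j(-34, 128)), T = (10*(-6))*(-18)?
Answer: 2214280633/2050260 ≈ 1080.0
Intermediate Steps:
T = 1080 (T = -60*(-18) = 1080)
R = -167/2050260 (R = 1/(-12277 + 1/(-133 - 34)) = 1/(-12277 + 1/(-167)) = 1/(-12277 - 1/167) = 1/(-2050260/167) = -167/2050260 ≈ -8.1453e-5)
T + R = 1080 - 167/2050260 = 2214280633/2050260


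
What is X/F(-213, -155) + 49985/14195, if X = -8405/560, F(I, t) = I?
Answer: 243260791/67727184 ≈ 3.5918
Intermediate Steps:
X = -1681/112 (X = -8405*1/560 = -1681/112 ≈ -15.009)
X/F(-213, -155) + 49985/14195 = -1681/112/(-213) + 49985/14195 = -1681/112*(-1/213) + 49985*(1/14195) = 1681/23856 + 9997/2839 = 243260791/67727184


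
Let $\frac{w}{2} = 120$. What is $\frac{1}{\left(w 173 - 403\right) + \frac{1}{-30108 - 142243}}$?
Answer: $\frac{172351}{7086556066} \approx 2.4321 \cdot 10^{-5}$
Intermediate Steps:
$w = 240$ ($w = 2 \cdot 120 = 240$)
$\frac{1}{\left(w 173 - 403\right) + \frac{1}{-30108 - 142243}} = \frac{1}{\left(240 \cdot 173 - 403\right) + \frac{1}{-30108 - 142243}} = \frac{1}{\left(41520 - 403\right) + \frac{1}{-172351}} = \frac{1}{41117 - \frac{1}{172351}} = \frac{1}{\frac{7086556066}{172351}} = \frac{172351}{7086556066}$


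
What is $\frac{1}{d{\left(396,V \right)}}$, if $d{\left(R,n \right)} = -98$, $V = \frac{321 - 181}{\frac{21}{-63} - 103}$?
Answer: $- \frac{1}{98} \approx -0.010204$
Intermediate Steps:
$V = - \frac{42}{31}$ ($V = \frac{140}{21 \left(- \frac{1}{63}\right) - 103} = \frac{140}{- \frac{1}{3} - 103} = \frac{140}{- \frac{310}{3}} = 140 \left(- \frac{3}{310}\right) = - \frac{42}{31} \approx -1.3548$)
$\frac{1}{d{\left(396,V \right)}} = \frac{1}{-98} = - \frac{1}{98}$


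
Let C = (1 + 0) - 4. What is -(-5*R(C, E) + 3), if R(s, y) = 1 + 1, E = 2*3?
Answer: 7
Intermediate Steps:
E = 6
C = -3 (C = 1 - 4 = -3)
R(s, y) = 2
-(-5*R(C, E) + 3) = -(-5*2 + 3) = -(-10 + 3) = -1*(-7) = 7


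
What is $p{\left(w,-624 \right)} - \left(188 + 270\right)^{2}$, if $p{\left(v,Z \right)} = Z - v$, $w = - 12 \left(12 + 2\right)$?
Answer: $-210220$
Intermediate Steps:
$w = -168$ ($w = \left(-12\right) 14 = -168$)
$p{\left(w,-624 \right)} - \left(188 + 270\right)^{2} = \left(-624 - -168\right) - \left(188 + 270\right)^{2} = \left(-624 + 168\right) - 458^{2} = -456 - 209764 = -210220$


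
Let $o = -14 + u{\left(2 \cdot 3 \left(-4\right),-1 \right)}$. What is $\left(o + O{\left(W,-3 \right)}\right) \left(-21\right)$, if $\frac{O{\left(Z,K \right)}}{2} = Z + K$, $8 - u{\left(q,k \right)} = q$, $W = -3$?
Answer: $-126$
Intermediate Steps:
$u{\left(q,k \right)} = 8 - q$
$o = 18$ ($o = -14 - \left(-8 + 2 \cdot 3 \left(-4\right)\right) = -14 - \left(-8 + 6 \left(-4\right)\right) = -14 + \left(8 - -24\right) = -14 + \left(8 + 24\right) = -14 + 32 = 18$)
$O{\left(Z,K \right)} = 2 K + 2 Z$ ($O{\left(Z,K \right)} = 2 \left(Z + K\right) = 2 \left(K + Z\right) = 2 K + 2 Z$)
$\left(o + O{\left(W,-3 \right)}\right) \left(-21\right) = \left(18 + \left(2 \left(-3\right) + 2 \left(-3\right)\right)\right) \left(-21\right) = \left(18 - 12\right) \left(-21\right) = 6 \left(-21\right) = -126$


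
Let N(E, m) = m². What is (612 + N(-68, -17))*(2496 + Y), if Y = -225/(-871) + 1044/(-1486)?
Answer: 1455120767301/647153 ≈ 2.2485e+6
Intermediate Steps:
Y = -287487/647153 (Y = -225*(-1/871) + 1044*(-1/1486) = 225/871 - 522/743 = -287487/647153 ≈ -0.44423)
(612 + N(-68, -17))*(2496 + Y) = (612 + (-17)²)*(2496 - 287487/647153) = (612 + 289)*(1615006401/647153) = 901*(1615006401/647153) = 1455120767301/647153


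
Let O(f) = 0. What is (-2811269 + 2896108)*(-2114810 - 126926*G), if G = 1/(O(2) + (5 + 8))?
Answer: -2343207027584/13 ≈ -1.8025e+11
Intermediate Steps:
G = 1/13 (G = 1/(0 + (5 + 8)) = 1/(0 + 13) = 1/13 ≈ 0.076923)
(-2811269 + 2896108)*(-2114810 - 126926*G) = (-2811269 + 2896108)*(-2114810 - 126926*1/13) = 84839*(-2114810 - 126926/13) = 84839*(-27619456/13) = -2343207027584/13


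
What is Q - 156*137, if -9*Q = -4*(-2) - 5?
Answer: -64117/3 ≈ -21372.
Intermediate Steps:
Q = -⅓ (Q = -(-4*(-2) - 5)/9 = -(8 - 5)/9 = -⅑*3 = -⅓ ≈ -0.33333)
Q - 156*137 = -⅓ - 156*137 = -⅓ - 21372 = -64117/3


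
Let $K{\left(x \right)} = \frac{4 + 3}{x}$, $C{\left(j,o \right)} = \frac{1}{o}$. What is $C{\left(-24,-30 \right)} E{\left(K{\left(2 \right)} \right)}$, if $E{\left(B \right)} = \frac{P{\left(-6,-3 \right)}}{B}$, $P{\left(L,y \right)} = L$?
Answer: $\frac{2}{35} \approx 0.057143$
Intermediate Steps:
$K{\left(x \right)} = \frac{7}{x}$
$E{\left(B \right)} = - \frac{6}{B}$
$C{\left(-24,-30 \right)} E{\left(K{\left(2 \right)} \right)} = \frac{\left(-6\right) \frac{1}{7 \cdot \frac{1}{2}}}{-30} = - \frac{\left(-6\right) \frac{1}{7 \cdot \frac{1}{2}}}{30} = - \frac{\left(-6\right) \frac{1}{\frac{7}{2}}}{30} = - \frac{\left(-6\right) \frac{2}{7}}{30} = \left(- \frac{1}{30}\right) \left(- \frac{12}{7}\right) = \frac{2}{35}$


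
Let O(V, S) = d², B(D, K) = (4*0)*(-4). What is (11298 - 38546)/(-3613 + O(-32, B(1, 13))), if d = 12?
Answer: 27248/3469 ≈ 7.8547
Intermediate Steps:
B(D, K) = 0 (B(D, K) = 0*(-4) = 0)
O(V, S) = 144 (O(V, S) = 12² = 144)
(11298 - 38546)/(-3613 + O(-32, B(1, 13))) = (11298 - 38546)/(-3613 + 144) = -27248/(-3469) = -27248*(-1/3469) = 27248/3469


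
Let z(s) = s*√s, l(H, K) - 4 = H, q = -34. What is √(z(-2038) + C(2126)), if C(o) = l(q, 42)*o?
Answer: √(-63780 - 2038*I*√2038) ≈ 155.19 - 296.42*I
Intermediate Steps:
l(H, K) = 4 + H
C(o) = -30*o (C(o) = (4 - 34)*o = -30*o)
z(s) = s^(3/2)
√(z(-2038) + C(2126)) = √((-2038)^(3/2) - 30*2126) = √(-2038*I*√2038 - 63780) = √(-63780 - 2038*I*√2038)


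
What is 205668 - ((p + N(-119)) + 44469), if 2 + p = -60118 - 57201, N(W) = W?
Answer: 278639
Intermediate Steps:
p = -117321 (p = -2 + (-60118 - 57201) = -2 - 117319 = -117321)
205668 - ((p + N(-119)) + 44469) = 205668 - ((-117321 - 119) + 44469) = 205668 - (-117440 + 44469) = 205668 - 1*(-72971) = 205668 + 72971 = 278639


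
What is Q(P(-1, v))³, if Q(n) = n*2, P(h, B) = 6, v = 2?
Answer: 1728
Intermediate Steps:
Q(n) = 2*n
Q(P(-1, v))³ = (2*6)³ = 12³ = 1728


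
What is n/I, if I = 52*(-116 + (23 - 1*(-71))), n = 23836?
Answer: -5959/286 ≈ -20.836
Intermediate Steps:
I = -1144 (I = 52*(-116 + (23 + 71)) = 52*(-116 + 94) = 52*(-22) = -1144)
n/I = 23836/(-1144) = 23836*(-1/1144) = -5959/286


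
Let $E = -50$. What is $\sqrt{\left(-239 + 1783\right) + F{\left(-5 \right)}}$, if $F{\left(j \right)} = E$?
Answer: $3 \sqrt{166} \approx 38.652$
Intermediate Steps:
$F{\left(j \right)} = -50$
$\sqrt{\left(-239 + 1783\right) + F{\left(-5 \right)}} = \sqrt{\left(-239 + 1783\right) - 50} = \sqrt{1544 - 50} = \sqrt{1494} = 3 \sqrt{166}$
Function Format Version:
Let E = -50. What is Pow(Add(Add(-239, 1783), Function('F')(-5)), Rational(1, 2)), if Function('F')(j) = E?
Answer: Mul(3, Pow(166, Rational(1, 2))) ≈ 38.652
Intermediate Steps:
Function('F')(j) = -50
Pow(Add(Add(-239, 1783), Function('F')(-5)), Rational(1, 2)) = Pow(Add(Add(-239, 1783), -50), Rational(1, 2)) = Pow(Add(1544, -50), Rational(1, 2)) = Pow(1494, Rational(1, 2)) = Mul(3, Pow(166, Rational(1, 2)))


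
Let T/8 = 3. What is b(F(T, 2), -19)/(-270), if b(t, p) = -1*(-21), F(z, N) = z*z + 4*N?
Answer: -7/90 ≈ -0.077778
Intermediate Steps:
T = 24 (T = 8*3 = 24)
F(z, N) = z² + 4*N
b(t, p) = 21
b(F(T, 2), -19)/(-270) = 21/(-270) = 21*(-1/270) = -7/90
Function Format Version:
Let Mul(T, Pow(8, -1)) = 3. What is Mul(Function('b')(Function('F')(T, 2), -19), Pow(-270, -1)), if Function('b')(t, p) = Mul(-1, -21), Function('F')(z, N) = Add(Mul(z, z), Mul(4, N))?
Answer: Rational(-7, 90) ≈ -0.077778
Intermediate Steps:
T = 24 (T = Mul(8, 3) = 24)
Function('F')(z, N) = Add(Pow(z, 2), Mul(4, N))
Function('b')(t, p) = 21
Mul(Function('b')(Function('F')(T, 2), -19), Pow(-270, -1)) = Mul(21, Pow(-270, -1)) = Mul(21, Rational(-1, 270)) = Rational(-7, 90)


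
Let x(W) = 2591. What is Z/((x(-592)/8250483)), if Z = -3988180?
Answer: -32904411290940/2591 ≈ -1.2700e+10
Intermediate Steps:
Z/((x(-592)/8250483)) = -3988180/(2591/8250483) = -3988180/(2591*(1/8250483)) = -3988180/2591/8250483 = -3988180*8250483/2591 = -32904411290940/2591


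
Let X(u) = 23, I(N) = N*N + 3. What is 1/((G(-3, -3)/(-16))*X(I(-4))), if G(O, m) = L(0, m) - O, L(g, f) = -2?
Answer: -16/23 ≈ -0.69565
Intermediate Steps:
I(N) = 3 + N² (I(N) = N² + 3 = 3 + N²)
G(O, m) = -2 - O
1/((G(-3, -3)/(-16))*X(I(-4))) = 1/(((-2 - 1*(-3))/(-16))*23) = 1/(((-2 + 3)*(-1/16))*23) = 1/((1*(-1/16))*23) = 1/(-1/16*23) = 1/(-23/16) = -16/23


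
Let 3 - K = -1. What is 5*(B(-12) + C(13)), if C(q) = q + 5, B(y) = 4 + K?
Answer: 130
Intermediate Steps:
K = 4 (K = 3 - 1*(-1) = 3 + 1 = 4)
B(y) = 8 (B(y) = 4 + 4 = 8)
C(q) = 5 + q
5*(B(-12) + C(13)) = 5*(8 + (5 + 13)) = 5*(8 + 18) = 5*26 = 130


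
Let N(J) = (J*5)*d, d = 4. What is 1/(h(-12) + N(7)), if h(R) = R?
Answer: 1/128 ≈ 0.0078125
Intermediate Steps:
N(J) = 20*J (N(J) = (J*5)*4 = (5*J)*4 = 20*J)
1/(h(-12) + N(7)) = 1/(-12 + 20*7) = 1/(-12 + 140) = 1/128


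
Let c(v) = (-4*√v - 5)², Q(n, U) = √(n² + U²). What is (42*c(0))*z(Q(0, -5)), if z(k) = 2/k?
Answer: 420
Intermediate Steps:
Q(n, U) = √(U² + n²)
c(v) = (-5 - 4*√v)²
(42*c(0))*z(Q(0, -5)) = (42*(5 + 4*√0)²)*(2/(√((-5)² + 0²))) = (42*(5 + 4*0)²)*(2/(√(25 + 0))) = (42*(5 + 0)²)*(2/(√25)) = (42*5²)*(2/5) = (42*25)*(2*(⅕)) = 1050*(⅖) = 420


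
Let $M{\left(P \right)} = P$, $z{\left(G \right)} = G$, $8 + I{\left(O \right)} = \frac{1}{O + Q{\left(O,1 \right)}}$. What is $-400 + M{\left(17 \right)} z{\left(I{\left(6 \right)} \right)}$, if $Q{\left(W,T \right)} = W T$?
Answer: $- \frac{6415}{12} \approx -534.58$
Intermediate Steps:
$Q{\left(W,T \right)} = T W$
$I{\left(O \right)} = -8 + \frac{1}{2 O}$ ($I{\left(O \right)} = -8 + \frac{1}{O + 1 O} = -8 + \frac{1}{O + O} = -8 + \frac{1}{2 O}$)
$-400 + M{\left(17 \right)} z{\left(I{\left(6 \right)} \right)} = -400 + 17 \left(-8 + \frac{1}{2 \cdot 6}\right) = -400 + 17 \left(-8 + \frac{1}{2} \cdot \frac{1}{6}\right) = -400 + 17 \left(-8 + \frac{1}{12}\right) = -400 + 17 \left(- \frac{95}{12}\right) = -400 - \frac{1615}{12} = - \frac{6415}{12}$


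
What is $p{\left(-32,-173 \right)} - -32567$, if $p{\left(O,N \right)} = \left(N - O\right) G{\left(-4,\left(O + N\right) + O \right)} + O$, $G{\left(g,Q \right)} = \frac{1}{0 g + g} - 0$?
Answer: $\frac{130281}{4} \approx 32570.0$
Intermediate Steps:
$G{\left(g,Q \right)} = \frac{1}{g}$ ($G{\left(g,Q \right)} = \frac{1}{0 + g} + 0 = \frac{1}{g} + 0 = \frac{1}{g}$)
$p{\left(O,N \right)} = - \frac{N}{4} + \frac{5 O}{4}$ ($p{\left(O,N \right)} = \frac{N - O}{-4} + O = \left(N - O\right) \left(- \frac{1}{4}\right) + O = \left(- \frac{N}{4} + \frac{O}{4}\right) + O = - \frac{N}{4} + \frac{5 O}{4}$)
$p{\left(-32,-173 \right)} - -32567 = \left(\left(- \frac{1}{4}\right) \left(-173\right) + \frac{5}{4} \left(-32\right)\right) - -32567 = \left(\frac{173}{4} - 40\right) + 32567 = \frac{13}{4} + 32567 = \frac{130281}{4}$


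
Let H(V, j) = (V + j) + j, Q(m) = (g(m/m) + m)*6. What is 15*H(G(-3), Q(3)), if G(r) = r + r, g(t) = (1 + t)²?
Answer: 1170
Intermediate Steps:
Q(m) = 24 + 6*m (Q(m) = ((1 + m/m)² + m)*6 = ((1 + 1)² + m)*6 = (2² + m)*6 = (4 + m)*6 = 24 + 6*m)
G(r) = 2*r
H(V, j) = V + 2*j
15*H(G(-3), Q(3)) = 15*(2*(-3) + 2*(24 + 6*3)) = 15*(-6 + 2*(24 + 18)) = 15*(-6 + 2*42) = 15*(-6 + 84) = 15*78 = 1170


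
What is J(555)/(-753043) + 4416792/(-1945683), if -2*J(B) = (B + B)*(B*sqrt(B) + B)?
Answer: -908905097327/488394321123 + 308025*sqrt(555)/753043 ≈ 7.7753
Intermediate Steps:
J(B) = -B*(B + B**(3/2)) (J(B) = -(B + B)*(B*sqrt(B) + B)/2 = -2*B*(B**(3/2) + B)/2 = -2*B*(B + B**(3/2))/2 = -B*(B + B**(3/2)))
J(555)/(-753043) + 4416792/(-1945683) = (-1*555**2 - 555**(5/2))/(-753043) + 4416792/(-1945683) = (-1*308025 - 308025*sqrt(555))*(-1/753043) + 4416792*(-1/1945683) = (-308025 - 308025*sqrt(555))*(-1/753043) - 1472264/648561 = (308025/753043 + 308025*sqrt(555)/753043) - 1472264/648561 = -908905097327/488394321123 + 308025*sqrt(555)/753043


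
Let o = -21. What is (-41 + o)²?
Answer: 3844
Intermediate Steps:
(-41 + o)² = (-41 - 21)² = (-62)² = 3844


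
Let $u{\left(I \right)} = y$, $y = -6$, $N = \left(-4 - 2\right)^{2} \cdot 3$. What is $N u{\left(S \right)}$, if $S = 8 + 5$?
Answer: $-648$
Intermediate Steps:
$S = 13$
$N = 108$ ($N = \left(-6\right)^{2} \cdot 3 = 36 \cdot 3 = 108$)
$u{\left(I \right)} = -6$
$N u{\left(S \right)} = 108 \left(-6\right) = -648$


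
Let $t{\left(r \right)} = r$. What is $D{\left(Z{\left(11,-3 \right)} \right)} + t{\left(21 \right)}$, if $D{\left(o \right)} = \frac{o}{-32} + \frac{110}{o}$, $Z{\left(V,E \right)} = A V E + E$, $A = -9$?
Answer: $\frac{28663}{2352} \approx 12.187$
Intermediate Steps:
$Z{\left(V,E \right)} = E - 9 E V$ ($Z{\left(V,E \right)} = - 9 V E + E = - 9 E V + E = E - 9 E V$)
$D{\left(o \right)} = \frac{110}{o} - \frac{o}{32}$ ($D{\left(o \right)} = o \left(- \frac{1}{32}\right) + \frac{110}{o} = - \frac{o}{32} + \frac{110}{o} = \frac{110}{o} - \frac{o}{32}$)
$D{\left(Z{\left(11,-3 \right)} \right)} + t{\left(21 \right)} = \left(\frac{110}{\left(-3\right) \left(1 - 99\right)} - \frac{\left(-3\right) \left(1 - 99\right)}{32}\right) + 21 = \left(\frac{110}{\left(-3\right) \left(-98\right)} - \frac{\left(-3\right) \left(-98\right)}{32}\right) + 21 = \left(\frac{110}{294} - \frac{147}{16}\right) + 21 = \left(110 \cdot \frac{1}{294} - \frac{147}{16}\right) + 21 = \left(\frac{55}{147} - \frac{147}{16}\right) + 21 = - \frac{20729}{2352} + 21 = \frac{28663}{2352}$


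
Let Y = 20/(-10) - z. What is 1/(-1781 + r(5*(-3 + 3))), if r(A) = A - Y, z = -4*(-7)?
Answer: -1/1751 ≈ -0.00057110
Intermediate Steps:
z = 28
Y = -30 (Y = 20/(-10) - 1*28 = 20*(-⅒) - 28 = -2 - 28 = -30)
r(A) = 30 + A (r(A) = A - 1*(-30) = A + 30 = 30 + A)
1/(-1781 + r(5*(-3 + 3))) = 1/(-1781 + (30 + 5*(-3 + 3))) = 1/(-1781 + (30 + 5*0)) = 1/(-1781 + (30 + 0)) = 1/(-1781 + 30) = 1/(-1751) = -1/1751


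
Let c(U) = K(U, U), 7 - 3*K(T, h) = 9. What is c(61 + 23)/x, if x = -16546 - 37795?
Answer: 2/163023 ≈ 1.2268e-5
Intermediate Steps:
K(T, h) = -⅔ (K(T, h) = 7/3 - ⅓*9 = 7/3 - 3 = -⅔)
c(U) = -⅔
x = -54341
c(61 + 23)/x = -⅔/(-54341) = -⅔*(-1/54341) = 2/163023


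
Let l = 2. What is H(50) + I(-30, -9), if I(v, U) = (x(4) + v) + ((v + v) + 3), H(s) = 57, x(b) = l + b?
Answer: -24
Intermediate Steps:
x(b) = 2 + b
I(v, U) = 9 + 3*v (I(v, U) = ((2 + 4) + v) + ((v + v) + 3) = (6 + v) + (2*v + 3) = (6 + v) + (3 + 2*v) = 9 + 3*v)
H(50) + I(-30, -9) = 57 + (9 + 3*(-30)) = 57 + (9 - 90) = 57 - 81 = -24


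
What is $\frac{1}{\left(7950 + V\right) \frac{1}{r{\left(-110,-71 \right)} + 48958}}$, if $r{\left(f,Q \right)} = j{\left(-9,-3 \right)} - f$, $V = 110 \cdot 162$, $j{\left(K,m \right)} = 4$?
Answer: $\frac{24536}{12885} \approx 1.9042$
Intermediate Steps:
$V = 17820$
$r{\left(f,Q \right)} = 4 - f$
$\frac{1}{\left(7950 + V\right) \frac{1}{r{\left(-110,-71 \right)} + 48958}} = \frac{1}{\left(7950 + 17820\right) \frac{1}{\left(4 - -110\right) + 48958}} = \frac{1}{25770 \frac{1}{\left(4 + 110\right) + 48958}} = \frac{1}{25770 \frac{1}{114 + 48958}} = \frac{1}{25770 \cdot \frac{1}{49072}} = \frac{1}{\frac{12885}{24536}} = \frac{24536}{12885}$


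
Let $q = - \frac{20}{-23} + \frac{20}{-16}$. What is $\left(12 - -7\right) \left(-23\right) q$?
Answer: $\frac{665}{4} \approx 166.25$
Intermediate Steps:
$q = - \frac{35}{92}$ ($q = \left(-20\right) \left(- \frac{1}{23}\right) + 20 \left(- \frac{1}{16}\right) = \frac{20}{23} - \frac{5}{4} = - \frac{35}{92} \approx -0.38043$)
$\left(12 - -7\right) \left(-23\right) q = \left(12 - -7\right) \left(-23\right) \left(- \frac{35}{92}\right) = \left(12 + 7\right) \left(-23\right) \left(- \frac{35}{92}\right) = 19 \left(-23\right) \left(- \frac{35}{92}\right) = \left(-437\right) \left(- \frac{35}{92}\right) = \frac{665}{4}$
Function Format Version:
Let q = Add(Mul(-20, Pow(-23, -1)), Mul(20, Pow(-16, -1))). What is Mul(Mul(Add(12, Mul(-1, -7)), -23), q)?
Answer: Rational(665, 4) ≈ 166.25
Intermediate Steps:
q = Rational(-35, 92) (q = Add(Mul(-20, Rational(-1, 23)), Mul(20, Rational(-1, 16))) = Add(Rational(20, 23), Rational(-5, 4)) = Rational(-35, 92) ≈ -0.38043)
Mul(Mul(Add(12, Mul(-1, -7)), -23), q) = Mul(Mul(Add(12, Mul(-1, -7)), -23), Rational(-35, 92)) = Mul(Mul(Add(12, 7), -23), Rational(-35, 92)) = Mul(Mul(19, -23), Rational(-35, 92)) = Mul(-437, Rational(-35, 92)) = Rational(665, 4)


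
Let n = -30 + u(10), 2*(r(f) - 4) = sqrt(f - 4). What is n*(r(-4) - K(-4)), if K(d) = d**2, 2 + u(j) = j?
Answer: 264 - 22*I*sqrt(2) ≈ 264.0 - 31.113*I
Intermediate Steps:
u(j) = -2 + j
r(f) = 4 + sqrt(-4 + f)/2 (r(f) = 4 + sqrt(f - 4)/2 = 4 + sqrt(-4 + f)/2)
n = -22 (n = -30 + (-2 + 10) = -30 + 8 = -22)
n*(r(-4) - K(-4)) = -22*((4 + sqrt(-4 - 4)/2) - 1*(-4)**2) = -22*((4 + sqrt(-8)/2) - 1*16) = -22*((4 + (2*I*sqrt(2))/2) - 16) = -22*((4 + I*sqrt(2)) - 16) = -22*(-12 + I*sqrt(2)) = 264 - 22*I*sqrt(2)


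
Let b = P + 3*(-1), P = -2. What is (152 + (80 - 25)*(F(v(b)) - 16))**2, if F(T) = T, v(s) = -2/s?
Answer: 498436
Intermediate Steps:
b = -5 (b = -2 + 3*(-1) = -2 - 3 = -5)
(152 + (80 - 25)*(F(v(b)) - 16))**2 = (152 + (80 - 25)*(-2/(-5) - 16))**2 = (152 + 55*(-2*(-1/5) - 16))**2 = (152 + 55*(2/5 - 16))**2 = (152 + 55*(-78/5))**2 = (152 - 858)**2 = (-706)**2 = 498436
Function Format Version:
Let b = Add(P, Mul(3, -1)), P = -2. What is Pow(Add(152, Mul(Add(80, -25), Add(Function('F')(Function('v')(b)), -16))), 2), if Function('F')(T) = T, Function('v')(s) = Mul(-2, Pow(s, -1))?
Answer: 498436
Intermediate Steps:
b = -5 (b = Add(-2, Mul(3, -1)) = Add(-2, -3) = -5)
Pow(Add(152, Mul(Add(80, -25), Add(Function('F')(Function('v')(b)), -16))), 2) = Pow(Add(152, Mul(Add(80, -25), Add(Mul(-2, Pow(-5, -1)), -16))), 2) = Pow(Add(152, Mul(55, Add(Mul(-2, Rational(-1, 5)), -16))), 2) = Pow(Add(152, Mul(55, Add(Rational(2, 5), -16))), 2) = Pow(Add(152, Mul(55, Rational(-78, 5))), 2) = Pow(Add(152, -858), 2) = Pow(-706, 2) = 498436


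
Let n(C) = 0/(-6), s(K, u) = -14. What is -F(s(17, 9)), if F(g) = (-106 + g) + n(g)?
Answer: 120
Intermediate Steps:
n(C) = 0 (n(C) = 0*(-1/6) = 0)
F(g) = -106 + g (F(g) = (-106 + g) + 0 = -106 + g)
-F(s(17, 9)) = -(-106 - 14) = -1*(-120) = 120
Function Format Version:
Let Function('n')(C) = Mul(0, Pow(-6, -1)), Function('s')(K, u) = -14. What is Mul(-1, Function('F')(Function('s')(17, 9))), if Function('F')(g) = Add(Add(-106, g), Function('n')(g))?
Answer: 120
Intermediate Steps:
Function('n')(C) = 0 (Function('n')(C) = Mul(0, Rational(-1, 6)) = 0)
Function('F')(g) = Add(-106, g) (Function('F')(g) = Add(Add(-106, g), 0) = Add(-106, g))
Mul(-1, Function('F')(Function('s')(17, 9))) = Mul(-1, Add(-106, -14)) = Mul(-1, -120) = 120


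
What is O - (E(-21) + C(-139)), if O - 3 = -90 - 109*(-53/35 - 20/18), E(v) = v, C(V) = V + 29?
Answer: 104003/315 ≈ 330.17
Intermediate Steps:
C(V) = 29 + V
O = 62738/315 (O = 3 + (-90 - 109*(-53/35 - 20/18)) = 3 + (-90 - 109*(-53*1/35 - 20*1/18)) = 3 + (-90 - 109*(-53/35 - 10/9)) = 3 + (-90 - 109*(-827/315)) = 3 + (-90 + 90143/315) = 3 + 61793/315 = 62738/315 ≈ 199.17)
O - (E(-21) + C(-139)) = 62738/315 - (-21 + (29 - 139)) = 62738/315 - (-21 - 110) = 62738/315 - 1*(-131) = 62738/315 + 131 = 104003/315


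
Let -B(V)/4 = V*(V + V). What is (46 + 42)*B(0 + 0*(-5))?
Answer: 0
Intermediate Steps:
B(V) = -8*V² (B(V) = -4*V*(V + V) = -4*V*2*V = -8*V²)
(46 + 42)*B(0 + 0*(-5)) = (46 + 42)*(-8*(0 + 0*(-5))²) = 88*(-8*(0 + 0)²) = 88*(-8*0²) = 88*(-8*0) = 88*0 = 0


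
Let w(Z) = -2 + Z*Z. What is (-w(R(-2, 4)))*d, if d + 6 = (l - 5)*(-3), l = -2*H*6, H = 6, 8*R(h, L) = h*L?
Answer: 225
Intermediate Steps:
R(h, L) = L*h/8 (R(h, L) = (h*L)/8 = (L*h)/8 = L*h/8)
w(Z) = -2 + Z²
l = -72 (l = -2*6*6 = -12*6 = -72)
d = 225 (d = -6 + (-72 - 5)*(-3) = -6 - 77*(-3) = -6 + 231 = 225)
(-w(R(-2, 4)))*d = -(-2 + ((⅛)*4*(-2))²)*225 = -(-2 + (-1)²)*225 = -(-2 + 1)*225 = -1*(-1)*225 = 1*225 = 225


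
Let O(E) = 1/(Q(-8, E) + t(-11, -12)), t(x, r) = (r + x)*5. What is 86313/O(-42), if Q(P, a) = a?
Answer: -13551141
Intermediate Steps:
t(x, r) = 5*r + 5*x
O(E) = 1/(-115 + E) (O(E) = 1/(E + (5*(-12) + 5*(-11))) = 1/(E + (-60 - 55)) = 1/(E - 115) = 1/(-115 + E))
86313/O(-42) = 86313/(1/(-115 - 42)) = 86313/(1/(-157)) = 86313/(-1/157) = 86313*(-157) = -13551141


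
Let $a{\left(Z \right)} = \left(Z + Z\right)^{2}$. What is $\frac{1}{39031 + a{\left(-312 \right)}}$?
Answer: $\frac{1}{428407} \approx 2.3342 \cdot 10^{-6}$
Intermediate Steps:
$a{\left(Z \right)} = 4 Z^{2}$ ($a{\left(Z \right)} = \left(2 Z\right)^{2} = 4 Z^{2}$)
$\frac{1}{39031 + a{\left(-312 \right)}} = \frac{1}{39031 + 4 \left(-312\right)^{2}} = \frac{1}{39031 + 4 \cdot 97344} = \frac{1}{39031 + 389376} = \frac{1}{428407}$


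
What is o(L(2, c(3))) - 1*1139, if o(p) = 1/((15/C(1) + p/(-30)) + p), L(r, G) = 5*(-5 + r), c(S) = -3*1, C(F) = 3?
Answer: -21643/19 ≈ -1139.1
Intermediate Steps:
c(S) = -3
L(r, G) = -25 + 5*r
o(p) = 1/(5 + 29*p/30) (o(p) = 1/((15/3 + p/(-30)) + p) = 1/((15*(⅓) + p*(-1/30)) + p) = 1/((5 - p/30) + p) = 1/(5 + 29*p/30))
o(L(2, c(3))) - 1*1139 = 30/(150 + 29*(-25 + 5*2)) - 1*1139 = 30/(150 + 29*(-25 + 10)) - 1139 = 30/(150 + 29*(-15)) - 1139 = 30/(150 - 435) - 1139 = 30/(-285) - 1139 = 30*(-1/285) - 1139 = -2/19 - 1139 = -21643/19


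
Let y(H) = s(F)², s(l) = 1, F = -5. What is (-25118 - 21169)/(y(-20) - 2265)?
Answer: 46287/2264 ≈ 20.445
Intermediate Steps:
y(H) = 1 (y(H) = 1² = 1)
(-25118 - 21169)/(y(-20) - 2265) = (-25118 - 21169)/(1 - 2265) = -46287/(-2264) = -46287*(-1/2264) = 46287/2264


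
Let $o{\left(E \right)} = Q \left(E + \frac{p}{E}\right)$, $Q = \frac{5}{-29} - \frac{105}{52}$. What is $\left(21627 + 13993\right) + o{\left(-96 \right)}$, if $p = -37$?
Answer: $\frac{5186972755}{144768} \approx 35830.0$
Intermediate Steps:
$Q = - \frac{3305}{1508}$ ($Q = 5 \left(- \frac{1}{29}\right) - \frac{105}{52} = - \frac{5}{29} - \frac{105}{52} = - \frac{3305}{1508} \approx -2.1916$)
$o{\left(E \right)} = - \frac{3305 E}{1508} + \frac{122285}{1508 E}$ ($o{\left(E \right)} = - \frac{3305 \left(E - \frac{37}{E}\right)}{1508} = - \frac{3305 E}{1508} + \frac{122285}{1508 E}$)
$\left(21627 + 13993\right) + o{\left(-96 \right)} = \left(21627 + 13993\right) + \frac{3305 \left(37 - \left(-96\right)^{2}\right)}{1508 \left(-96\right)} = 35620 + \frac{3305}{1508} \left(- \frac{1}{96}\right) \left(37 - 9216\right) = 35620 + \frac{3305}{1508} \left(- \frac{1}{96}\right) \left(-9179\right) = 35620 + \frac{30336595}{144768} = \frac{5186972755}{144768}$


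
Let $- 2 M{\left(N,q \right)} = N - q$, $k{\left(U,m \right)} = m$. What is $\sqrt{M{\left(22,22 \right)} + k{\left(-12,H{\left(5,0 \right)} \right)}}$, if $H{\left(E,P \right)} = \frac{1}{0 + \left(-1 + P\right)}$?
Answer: $i \approx 1.0 i$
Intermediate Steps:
$H{\left(E,P \right)} = \frac{1}{-1 + P}$
$M{\left(N,q \right)} = \frac{q}{2} - \frac{N}{2}$ ($M{\left(N,q \right)} = - \frac{N - q}{2} = \frac{q}{2} - \frac{N}{2}$)
$\sqrt{M{\left(22,22 \right)} + k{\left(-12,H{\left(5,0 \right)} \right)}} = \sqrt{\left(\frac{1}{2} \cdot 22 - 11\right) + \frac{1}{-1 + 0}} = \sqrt{\left(11 - 11\right) + \frac{1}{-1}} = \sqrt{0 - 1} = \sqrt{-1} = i$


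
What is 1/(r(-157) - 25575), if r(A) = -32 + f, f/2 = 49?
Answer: -1/25509 ≈ -3.9202e-5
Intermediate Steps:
f = 98 (f = 2*49 = 98)
r(A) = 66 (r(A) = -32 + 98 = 66)
1/(r(-157) - 25575) = 1/(66 - 25575) = 1/(-25509) = -1/25509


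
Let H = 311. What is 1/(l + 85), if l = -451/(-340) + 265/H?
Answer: 105740/9218261 ≈ 0.011471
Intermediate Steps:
l = 230361/105740 (l = -451/(-340) + 265/311 = -451*(-1/340) + 265*(1/311) = 451/340 + 265/311 = 230361/105740 ≈ 2.1786)
1/(l + 85) = 1/(230361/105740 + 85) = 1/(9218261/105740) = 105740/9218261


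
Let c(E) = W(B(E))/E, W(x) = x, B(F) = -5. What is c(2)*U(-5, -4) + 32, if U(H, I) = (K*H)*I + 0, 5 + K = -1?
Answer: 332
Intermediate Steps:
K = -6 (K = -5 - 1 = -6)
c(E) = -5/E
U(H, I) = -6*H*I (U(H, I) = (-6*H)*I + 0 = -6*H*I + 0 = -6*H*I)
c(2)*U(-5, -4) + 32 = (-5/2)*(-6*(-5)*(-4)) + 32 = -5*½*(-120) + 32 = -5/2*(-120) + 32 = 300 + 32 = 332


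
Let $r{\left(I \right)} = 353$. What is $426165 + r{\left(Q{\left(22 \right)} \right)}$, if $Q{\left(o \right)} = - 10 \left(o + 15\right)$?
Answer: $426518$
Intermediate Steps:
$Q{\left(o \right)} = -150 - 10 o$ ($Q{\left(o \right)} = - 10 \left(15 + o\right) = -150 - 10 o$)
$426165 + r{\left(Q{\left(22 \right)} \right)} = 426165 + 353 = 426518$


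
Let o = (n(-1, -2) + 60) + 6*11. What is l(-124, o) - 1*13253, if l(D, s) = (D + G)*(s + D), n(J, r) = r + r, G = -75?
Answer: -12855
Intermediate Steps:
n(J, r) = 2*r
o = 122 (o = (2*(-2) + 60) + 6*11 = (-4 + 60) + 66 = 56 + 66 = 122)
l(D, s) = (-75 + D)*(D + s) (l(D, s) = (D - 75)*(s + D) = (-75 + D)*(D + s))
l(-124, o) - 1*13253 = ((-124)² - 75*(-124) - 75*122 - 124*122) - 1*13253 = (15376 + 9300 - 9150 - 15128) - 13253 = 398 - 13253 = -12855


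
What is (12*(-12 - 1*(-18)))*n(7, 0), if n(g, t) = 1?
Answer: 72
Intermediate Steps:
(12*(-12 - 1*(-18)))*n(7, 0) = (12*(-12 - 1*(-18)))*1 = (12*(-12 + 18))*1 = (12*6)*1 = 72*1 = 72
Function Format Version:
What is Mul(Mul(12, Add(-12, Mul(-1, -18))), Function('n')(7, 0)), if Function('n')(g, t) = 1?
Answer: 72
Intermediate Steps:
Mul(Mul(12, Add(-12, Mul(-1, -18))), Function('n')(7, 0)) = Mul(Mul(12, Add(-12, Mul(-1, -18))), 1) = Mul(Mul(12, Add(-12, 18)), 1) = Mul(Mul(12, 6), 1) = Mul(72, 1) = 72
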